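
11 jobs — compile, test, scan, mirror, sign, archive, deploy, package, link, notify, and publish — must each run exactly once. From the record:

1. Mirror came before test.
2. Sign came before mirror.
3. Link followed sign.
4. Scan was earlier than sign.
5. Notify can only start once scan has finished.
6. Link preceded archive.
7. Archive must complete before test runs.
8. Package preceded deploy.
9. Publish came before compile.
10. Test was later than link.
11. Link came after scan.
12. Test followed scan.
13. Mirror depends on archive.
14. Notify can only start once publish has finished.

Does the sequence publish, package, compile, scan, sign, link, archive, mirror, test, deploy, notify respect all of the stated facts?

Check each stated constraint against the proposed order — e.g. package is ahead of deploy; publish is ahead of notify. Every pair is in the required order; nothing is violated.

yes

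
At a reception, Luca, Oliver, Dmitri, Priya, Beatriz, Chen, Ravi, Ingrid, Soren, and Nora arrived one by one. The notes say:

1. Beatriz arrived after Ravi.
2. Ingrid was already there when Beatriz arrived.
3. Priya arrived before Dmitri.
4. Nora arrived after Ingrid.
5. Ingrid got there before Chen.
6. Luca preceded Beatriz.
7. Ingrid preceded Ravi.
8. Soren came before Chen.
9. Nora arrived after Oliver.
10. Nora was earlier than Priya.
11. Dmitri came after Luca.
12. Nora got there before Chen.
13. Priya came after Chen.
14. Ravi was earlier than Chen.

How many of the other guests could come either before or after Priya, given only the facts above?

2

Forced before Priya: Chen, Ingrid, Nora, Oliver, Ravi, and Soren; forced after Priya: Dmitri.
That leaves Beatriz and Luca with no forced order relative to Priya — 2.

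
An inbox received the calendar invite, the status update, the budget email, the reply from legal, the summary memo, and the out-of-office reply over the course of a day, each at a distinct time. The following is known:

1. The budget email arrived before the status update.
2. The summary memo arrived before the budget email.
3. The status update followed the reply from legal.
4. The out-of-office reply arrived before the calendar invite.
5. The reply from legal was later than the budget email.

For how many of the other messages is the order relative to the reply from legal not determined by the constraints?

Forced before the reply from legal: the budget email and the summary memo; forced after the reply from legal: the status update.
That leaves the calendar invite and the out-of-office reply with no forced order relative to the reply from legal — 2.

2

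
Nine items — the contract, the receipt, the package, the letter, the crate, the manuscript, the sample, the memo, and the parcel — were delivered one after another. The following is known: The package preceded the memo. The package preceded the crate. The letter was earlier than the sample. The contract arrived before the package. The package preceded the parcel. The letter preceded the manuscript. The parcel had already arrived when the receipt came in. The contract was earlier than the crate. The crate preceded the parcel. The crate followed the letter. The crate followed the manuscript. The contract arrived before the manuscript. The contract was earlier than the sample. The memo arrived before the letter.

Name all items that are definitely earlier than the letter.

the contract, the memo, the package

Directly stated before the letter: the memo.
The contract reaches the letter via the contract → the package → the memo → the letter.
The package reaches the letter via the package → the memo → the letter.
No chain forces the parcel (or any of the others) ahead of the letter.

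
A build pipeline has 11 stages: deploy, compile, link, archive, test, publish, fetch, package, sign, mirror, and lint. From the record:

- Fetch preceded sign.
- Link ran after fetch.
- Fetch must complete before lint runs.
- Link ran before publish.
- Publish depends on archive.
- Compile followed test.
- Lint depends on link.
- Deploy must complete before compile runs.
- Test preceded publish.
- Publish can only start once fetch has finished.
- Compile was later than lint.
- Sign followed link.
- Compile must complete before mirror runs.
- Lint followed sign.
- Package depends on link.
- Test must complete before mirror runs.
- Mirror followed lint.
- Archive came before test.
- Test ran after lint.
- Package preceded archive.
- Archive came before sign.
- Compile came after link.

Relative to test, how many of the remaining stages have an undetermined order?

Forced before test: archive, fetch, link, lint, package, and sign; forced after test: compile, mirror, and publish.
That leaves deploy with no forced order relative to test — 1.

1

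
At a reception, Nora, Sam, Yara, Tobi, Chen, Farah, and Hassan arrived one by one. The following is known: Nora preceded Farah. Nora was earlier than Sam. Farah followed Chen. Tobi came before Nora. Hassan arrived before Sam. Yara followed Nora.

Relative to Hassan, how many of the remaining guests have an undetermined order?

Forced after Hassan: Sam.
That leaves Chen, Farah, Nora, Tobi, and Yara with no forced order relative to Hassan — 5.

5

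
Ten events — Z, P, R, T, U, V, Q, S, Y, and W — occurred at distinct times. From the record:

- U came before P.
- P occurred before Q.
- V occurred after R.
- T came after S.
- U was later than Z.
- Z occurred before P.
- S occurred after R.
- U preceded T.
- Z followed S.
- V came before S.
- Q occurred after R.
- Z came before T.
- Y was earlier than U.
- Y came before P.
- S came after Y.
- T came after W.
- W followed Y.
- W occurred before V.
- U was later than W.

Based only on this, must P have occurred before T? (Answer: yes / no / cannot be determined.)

No chain of stated constraints runs from P to T, and none runs from T to P either.
So the relative order of P and T is not fixed by the given facts.

cannot be determined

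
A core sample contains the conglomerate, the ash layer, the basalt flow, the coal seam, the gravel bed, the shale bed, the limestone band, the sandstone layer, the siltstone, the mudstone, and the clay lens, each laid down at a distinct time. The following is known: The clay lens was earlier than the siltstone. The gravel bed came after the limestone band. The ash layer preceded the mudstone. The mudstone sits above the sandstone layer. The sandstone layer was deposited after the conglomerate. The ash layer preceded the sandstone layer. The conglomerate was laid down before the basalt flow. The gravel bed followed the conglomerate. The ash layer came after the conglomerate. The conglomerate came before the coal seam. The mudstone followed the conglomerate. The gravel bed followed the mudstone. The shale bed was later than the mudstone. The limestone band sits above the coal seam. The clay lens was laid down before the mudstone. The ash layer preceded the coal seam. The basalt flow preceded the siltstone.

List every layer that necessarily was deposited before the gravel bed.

the ash layer, the clay lens, the coal seam, the conglomerate, the limestone band, the mudstone, the sandstone layer

Directly stated before the gravel bed: the conglomerate, the limestone band, and the mudstone.
The ash layer reaches the gravel bed via the ash layer → the mudstone → the gravel bed.
The clay lens reaches the gravel bed via the clay lens → the mudstone → the gravel bed.
The coal seam reaches the gravel bed via the coal seam → the limestone band → the gravel bed.
Likewise the sandstone layer reaches the gravel bed by chaining the stated constraints.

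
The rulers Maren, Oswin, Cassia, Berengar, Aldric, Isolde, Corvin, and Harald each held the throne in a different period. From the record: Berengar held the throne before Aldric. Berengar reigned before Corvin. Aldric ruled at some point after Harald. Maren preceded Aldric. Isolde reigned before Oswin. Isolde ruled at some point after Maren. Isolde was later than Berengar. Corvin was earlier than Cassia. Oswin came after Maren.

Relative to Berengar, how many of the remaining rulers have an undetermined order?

2

Forced after Berengar: Aldric, Cassia, Corvin, Isolde, and Oswin.
That leaves Harald and Maren with no forced order relative to Berengar — 2.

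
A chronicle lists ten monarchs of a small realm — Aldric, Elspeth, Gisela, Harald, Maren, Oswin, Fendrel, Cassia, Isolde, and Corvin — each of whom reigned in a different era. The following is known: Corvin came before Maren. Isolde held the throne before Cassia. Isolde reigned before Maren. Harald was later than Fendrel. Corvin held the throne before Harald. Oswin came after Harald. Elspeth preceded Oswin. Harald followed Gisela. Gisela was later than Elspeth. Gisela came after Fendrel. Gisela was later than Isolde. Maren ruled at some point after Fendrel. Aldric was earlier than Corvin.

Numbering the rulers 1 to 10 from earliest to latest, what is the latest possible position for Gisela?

8

Gisela must come before Harald and Oswin — 2 rulers forced after them.
Everything else can be placed before Gisela in some valid order, so Gisela can sit as late as position 10 − 2 = 8.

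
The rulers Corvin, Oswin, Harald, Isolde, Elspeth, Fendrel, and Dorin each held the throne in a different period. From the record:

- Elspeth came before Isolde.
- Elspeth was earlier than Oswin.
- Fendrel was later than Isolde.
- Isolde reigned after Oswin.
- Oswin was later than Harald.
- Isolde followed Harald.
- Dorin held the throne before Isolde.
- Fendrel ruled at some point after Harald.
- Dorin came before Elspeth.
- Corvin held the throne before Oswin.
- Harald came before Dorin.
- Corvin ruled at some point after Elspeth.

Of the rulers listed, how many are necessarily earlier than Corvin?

3

Directly stated before Corvin: Elspeth.
Dorin reaches Corvin via Dorin → Elspeth → Corvin.
Harald reaches Corvin via Harald → Dorin → Elspeth → Corvin.
No chain forces Oswin (or any of the others) ahead of Corvin.
That's Dorin, Elspeth, and Harald — 3 in all.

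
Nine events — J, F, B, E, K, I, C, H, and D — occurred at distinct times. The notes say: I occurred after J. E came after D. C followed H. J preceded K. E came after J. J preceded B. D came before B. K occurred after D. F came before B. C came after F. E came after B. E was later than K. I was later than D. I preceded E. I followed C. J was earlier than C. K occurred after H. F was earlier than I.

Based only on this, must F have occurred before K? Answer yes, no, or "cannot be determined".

cannot be determined

No chain of stated constraints runs from F to K, and none runs from K to F either.
So the relative order of F and K is not fixed by the given facts.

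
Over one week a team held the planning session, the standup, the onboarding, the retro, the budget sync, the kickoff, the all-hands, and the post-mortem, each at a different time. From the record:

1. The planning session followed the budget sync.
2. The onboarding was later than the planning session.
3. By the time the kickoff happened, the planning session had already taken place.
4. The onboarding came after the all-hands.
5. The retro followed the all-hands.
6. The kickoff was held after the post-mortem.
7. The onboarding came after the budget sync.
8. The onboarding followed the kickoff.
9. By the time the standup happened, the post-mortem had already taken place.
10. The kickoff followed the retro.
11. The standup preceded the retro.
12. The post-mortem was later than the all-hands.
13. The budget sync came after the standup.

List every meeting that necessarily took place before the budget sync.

the all-hands, the post-mortem, the standup

Directly stated before the budget sync: the standup.
The all-hands reaches the budget sync via the all-hands → the post-mortem → the standup → the budget sync.
The post-mortem reaches the budget sync via the post-mortem → the standup → the budget sync.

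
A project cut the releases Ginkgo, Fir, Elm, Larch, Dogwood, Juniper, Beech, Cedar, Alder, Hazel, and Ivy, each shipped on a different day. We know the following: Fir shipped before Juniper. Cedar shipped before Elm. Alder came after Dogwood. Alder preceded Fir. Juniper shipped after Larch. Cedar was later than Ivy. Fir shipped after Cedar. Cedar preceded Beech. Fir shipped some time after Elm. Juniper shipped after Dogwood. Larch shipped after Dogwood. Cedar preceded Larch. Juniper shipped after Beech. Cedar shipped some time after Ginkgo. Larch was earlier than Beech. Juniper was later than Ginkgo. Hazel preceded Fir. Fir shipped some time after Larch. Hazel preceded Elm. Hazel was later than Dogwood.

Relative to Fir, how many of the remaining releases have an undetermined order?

1

Forced before Fir: Alder, Cedar, Dogwood, Elm, Ginkgo, Hazel, Ivy, and Larch; forced after Fir: Juniper.
That leaves Beech with no forced order relative to Fir — 1.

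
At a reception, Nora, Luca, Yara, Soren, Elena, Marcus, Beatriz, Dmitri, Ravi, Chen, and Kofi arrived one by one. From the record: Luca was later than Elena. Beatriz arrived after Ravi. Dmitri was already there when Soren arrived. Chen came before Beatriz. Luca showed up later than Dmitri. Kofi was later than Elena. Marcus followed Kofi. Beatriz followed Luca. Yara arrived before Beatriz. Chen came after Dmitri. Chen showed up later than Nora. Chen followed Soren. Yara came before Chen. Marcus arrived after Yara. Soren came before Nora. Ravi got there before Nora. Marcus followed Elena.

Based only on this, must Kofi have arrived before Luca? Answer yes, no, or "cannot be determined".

No chain of stated constraints runs from Kofi to Luca, and none runs from Luca to Kofi either.
So the relative order of Kofi and Luca is not fixed by the given facts.

cannot be determined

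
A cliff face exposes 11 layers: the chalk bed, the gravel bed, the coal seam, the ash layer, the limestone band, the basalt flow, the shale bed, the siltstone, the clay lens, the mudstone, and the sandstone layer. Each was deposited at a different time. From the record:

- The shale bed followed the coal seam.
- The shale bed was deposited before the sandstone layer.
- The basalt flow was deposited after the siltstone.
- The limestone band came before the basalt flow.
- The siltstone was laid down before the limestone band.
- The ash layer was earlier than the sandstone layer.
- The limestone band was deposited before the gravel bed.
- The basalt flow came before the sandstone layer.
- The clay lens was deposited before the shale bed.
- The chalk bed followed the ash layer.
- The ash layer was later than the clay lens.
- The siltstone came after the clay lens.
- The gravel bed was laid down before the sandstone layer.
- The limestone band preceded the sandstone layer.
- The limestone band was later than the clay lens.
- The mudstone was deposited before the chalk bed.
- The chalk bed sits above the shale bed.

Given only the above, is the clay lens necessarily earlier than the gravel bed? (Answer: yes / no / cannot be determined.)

Chain the constraints: the clay lens → the limestone band → the gravel bed. Each link is directly stated, so the clay lens comes before the gravel bed.

yes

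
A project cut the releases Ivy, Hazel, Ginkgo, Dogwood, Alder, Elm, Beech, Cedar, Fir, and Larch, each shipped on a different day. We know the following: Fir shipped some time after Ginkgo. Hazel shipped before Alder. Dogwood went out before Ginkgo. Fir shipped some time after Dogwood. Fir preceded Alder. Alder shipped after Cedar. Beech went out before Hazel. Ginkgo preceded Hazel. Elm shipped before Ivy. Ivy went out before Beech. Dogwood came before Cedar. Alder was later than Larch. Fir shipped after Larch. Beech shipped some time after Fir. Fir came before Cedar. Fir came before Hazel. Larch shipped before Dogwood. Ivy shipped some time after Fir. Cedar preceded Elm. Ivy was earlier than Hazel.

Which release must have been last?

Alder

Every other release has a chain of constraints placing it before Alder, so Alder is last.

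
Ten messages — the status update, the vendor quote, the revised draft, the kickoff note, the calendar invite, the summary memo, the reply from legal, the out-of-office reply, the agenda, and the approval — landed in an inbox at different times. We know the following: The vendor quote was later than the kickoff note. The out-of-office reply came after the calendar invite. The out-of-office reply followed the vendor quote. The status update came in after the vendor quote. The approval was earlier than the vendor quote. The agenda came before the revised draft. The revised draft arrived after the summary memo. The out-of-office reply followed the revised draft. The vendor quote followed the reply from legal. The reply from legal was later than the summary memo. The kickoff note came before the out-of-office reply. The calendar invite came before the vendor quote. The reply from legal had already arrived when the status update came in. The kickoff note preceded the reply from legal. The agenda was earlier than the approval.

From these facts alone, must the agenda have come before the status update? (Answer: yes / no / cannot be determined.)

Chain the constraints: the agenda → the approval → the vendor quote → the status update. Each link is directly stated, so the agenda comes before the status update.

yes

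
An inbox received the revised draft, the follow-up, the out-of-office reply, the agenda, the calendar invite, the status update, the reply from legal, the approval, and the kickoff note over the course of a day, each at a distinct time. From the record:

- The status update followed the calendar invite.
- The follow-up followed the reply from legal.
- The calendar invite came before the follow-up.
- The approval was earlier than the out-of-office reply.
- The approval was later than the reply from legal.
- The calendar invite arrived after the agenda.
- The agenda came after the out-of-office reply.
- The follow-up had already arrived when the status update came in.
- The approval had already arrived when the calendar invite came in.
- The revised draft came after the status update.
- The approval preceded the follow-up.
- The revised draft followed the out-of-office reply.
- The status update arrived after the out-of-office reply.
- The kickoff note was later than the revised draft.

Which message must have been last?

the kickoff note

Every other message has a chain of constraints placing it before the kickoff note, so the kickoff note is last.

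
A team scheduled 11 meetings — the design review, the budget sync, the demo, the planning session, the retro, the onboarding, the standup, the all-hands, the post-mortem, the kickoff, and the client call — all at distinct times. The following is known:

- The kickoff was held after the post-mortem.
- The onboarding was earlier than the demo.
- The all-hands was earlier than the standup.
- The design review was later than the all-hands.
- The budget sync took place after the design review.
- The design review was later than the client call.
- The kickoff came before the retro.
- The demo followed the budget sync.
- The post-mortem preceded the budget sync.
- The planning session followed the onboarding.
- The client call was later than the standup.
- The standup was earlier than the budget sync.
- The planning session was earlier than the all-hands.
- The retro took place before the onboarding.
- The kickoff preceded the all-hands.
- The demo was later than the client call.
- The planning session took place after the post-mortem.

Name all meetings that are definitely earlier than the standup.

the all-hands, the kickoff, the onboarding, the planning session, the post-mortem, the retro

Directly stated before the standup: the all-hands.
The kickoff reaches the standup via the kickoff → the all-hands → the standup.
The onboarding reaches the standup via the onboarding → the planning session → the all-hands → the standup.
The planning session reaches the standup via the planning session → the all-hands → the standup.
Likewise the post-mortem and the retro each reach the standup by chaining the stated constraints.
No chain forces the demo (or any of the others) ahead of the standup.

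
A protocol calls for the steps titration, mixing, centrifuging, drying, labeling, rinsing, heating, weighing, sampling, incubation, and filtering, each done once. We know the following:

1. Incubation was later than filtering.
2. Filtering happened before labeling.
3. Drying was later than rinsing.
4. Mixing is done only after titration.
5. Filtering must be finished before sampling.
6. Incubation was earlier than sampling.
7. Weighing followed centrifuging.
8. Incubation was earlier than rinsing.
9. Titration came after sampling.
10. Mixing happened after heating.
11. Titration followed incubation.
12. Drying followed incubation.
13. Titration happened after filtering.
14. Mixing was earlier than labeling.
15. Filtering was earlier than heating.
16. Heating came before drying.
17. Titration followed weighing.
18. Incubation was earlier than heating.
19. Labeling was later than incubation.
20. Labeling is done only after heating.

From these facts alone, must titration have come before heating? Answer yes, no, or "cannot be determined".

cannot be determined

No chain of stated constraints runs from titration to heating, and none runs from heating to titration either.
So the relative order of titration and heating is not fixed by the given facts.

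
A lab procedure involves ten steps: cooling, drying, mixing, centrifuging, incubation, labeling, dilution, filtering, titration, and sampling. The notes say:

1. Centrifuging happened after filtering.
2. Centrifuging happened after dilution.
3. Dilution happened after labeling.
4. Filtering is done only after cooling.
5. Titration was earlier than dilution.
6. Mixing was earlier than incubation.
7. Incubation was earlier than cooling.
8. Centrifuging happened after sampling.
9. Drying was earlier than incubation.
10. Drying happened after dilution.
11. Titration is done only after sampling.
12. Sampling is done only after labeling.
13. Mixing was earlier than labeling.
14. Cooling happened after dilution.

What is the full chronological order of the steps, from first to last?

mixing, labeling, sampling, titration, dilution, drying, incubation, cooling, filtering, centrifuging

The constraints fix every adjacent pair, so only one ordering works:
mixing → labeling → sampling → titration → dilution → drying → incubation → cooling → filtering → centrifuging.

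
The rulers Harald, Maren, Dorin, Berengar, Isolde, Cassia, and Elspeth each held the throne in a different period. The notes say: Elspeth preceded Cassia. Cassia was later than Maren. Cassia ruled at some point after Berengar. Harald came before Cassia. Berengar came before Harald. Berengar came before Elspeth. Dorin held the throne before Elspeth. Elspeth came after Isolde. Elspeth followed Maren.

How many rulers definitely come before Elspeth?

4

Directly stated before Elspeth: Berengar, Dorin, Isolde, and Maren.
No chain forces Harald (or any of the others) ahead of Elspeth.
That's Berengar, Dorin, Isolde, and Maren — 4 in all.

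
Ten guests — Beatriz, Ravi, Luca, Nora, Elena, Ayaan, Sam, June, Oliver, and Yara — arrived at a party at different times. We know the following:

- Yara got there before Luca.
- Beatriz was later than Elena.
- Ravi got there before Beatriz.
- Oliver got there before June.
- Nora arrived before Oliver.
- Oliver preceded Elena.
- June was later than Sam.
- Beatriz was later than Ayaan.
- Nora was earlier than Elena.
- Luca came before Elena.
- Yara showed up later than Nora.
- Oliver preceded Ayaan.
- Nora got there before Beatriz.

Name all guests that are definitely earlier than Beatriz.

Ayaan, Elena, Luca, Nora, Oliver, Ravi, Yara

Directly stated before Beatriz: Ayaan, Elena, Nora, and Ravi.
Luca reaches Beatriz via Luca → Elena → Beatriz.
Oliver reaches Beatriz via Oliver → Ayaan → Beatriz.
Yara reaches Beatriz via Yara → Luca → Elena → Beatriz.
No chain forces Sam (or any of the others) ahead of Beatriz.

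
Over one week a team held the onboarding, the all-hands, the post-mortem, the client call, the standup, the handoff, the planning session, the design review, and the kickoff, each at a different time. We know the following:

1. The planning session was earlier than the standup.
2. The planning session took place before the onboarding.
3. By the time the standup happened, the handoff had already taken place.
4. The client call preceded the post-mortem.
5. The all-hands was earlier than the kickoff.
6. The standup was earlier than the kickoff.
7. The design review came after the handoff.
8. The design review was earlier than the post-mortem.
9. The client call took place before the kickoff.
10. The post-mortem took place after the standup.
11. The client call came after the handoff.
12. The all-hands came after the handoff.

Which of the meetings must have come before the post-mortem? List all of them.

the client call, the design review, the handoff, the planning session, the standup

Directly stated before the post-mortem: the client call, the design review, and the standup.
The handoff reaches the post-mortem via the handoff → the client call → the post-mortem.
The planning session reaches the post-mortem via the planning session → the standup → the post-mortem.
No chain forces the all-hands (or any of the others) ahead of the post-mortem.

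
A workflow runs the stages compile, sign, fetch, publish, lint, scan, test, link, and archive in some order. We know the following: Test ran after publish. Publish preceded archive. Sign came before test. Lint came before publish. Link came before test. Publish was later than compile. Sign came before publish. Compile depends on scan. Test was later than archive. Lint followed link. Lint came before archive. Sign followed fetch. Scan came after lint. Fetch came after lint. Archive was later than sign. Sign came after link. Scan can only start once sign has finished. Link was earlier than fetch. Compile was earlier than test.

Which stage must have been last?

test

Every other stage has a chain of constraints placing it before test, so test is last.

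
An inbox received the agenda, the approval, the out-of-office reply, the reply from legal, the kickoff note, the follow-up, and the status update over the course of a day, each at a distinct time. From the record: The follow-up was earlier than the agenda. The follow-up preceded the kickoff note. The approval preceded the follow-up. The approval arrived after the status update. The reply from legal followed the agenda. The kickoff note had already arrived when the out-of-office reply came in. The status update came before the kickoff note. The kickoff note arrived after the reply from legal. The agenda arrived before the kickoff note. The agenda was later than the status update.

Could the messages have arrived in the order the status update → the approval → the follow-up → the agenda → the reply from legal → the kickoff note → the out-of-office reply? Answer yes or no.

Check each stated constraint against the proposed order — e.g. the status update is ahead of the agenda; the status update is ahead of the kickoff note. Every pair is in the required order; nothing is violated.

yes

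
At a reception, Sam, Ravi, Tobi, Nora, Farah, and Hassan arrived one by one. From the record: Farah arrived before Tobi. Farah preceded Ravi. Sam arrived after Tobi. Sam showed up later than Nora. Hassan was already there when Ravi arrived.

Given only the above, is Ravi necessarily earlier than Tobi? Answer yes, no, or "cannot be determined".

cannot be determined

No chain of stated constraints runs from Ravi to Tobi, and none runs from Tobi to Ravi either.
So the relative order of Ravi and Tobi is not fixed by the given facts.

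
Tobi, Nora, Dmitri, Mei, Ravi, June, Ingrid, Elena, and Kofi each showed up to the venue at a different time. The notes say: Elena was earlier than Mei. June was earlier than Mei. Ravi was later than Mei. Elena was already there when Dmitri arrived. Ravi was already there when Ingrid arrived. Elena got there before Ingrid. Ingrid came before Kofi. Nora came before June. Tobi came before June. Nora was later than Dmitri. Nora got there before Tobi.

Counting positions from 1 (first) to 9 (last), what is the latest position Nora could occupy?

3

Nora must come before Ingrid, June, Kofi, Mei, Ravi, and Tobi — 6 guests forced after them.
Everything else can be placed before Nora in some valid order, so Nora can sit as late as position 9 − 6 = 3.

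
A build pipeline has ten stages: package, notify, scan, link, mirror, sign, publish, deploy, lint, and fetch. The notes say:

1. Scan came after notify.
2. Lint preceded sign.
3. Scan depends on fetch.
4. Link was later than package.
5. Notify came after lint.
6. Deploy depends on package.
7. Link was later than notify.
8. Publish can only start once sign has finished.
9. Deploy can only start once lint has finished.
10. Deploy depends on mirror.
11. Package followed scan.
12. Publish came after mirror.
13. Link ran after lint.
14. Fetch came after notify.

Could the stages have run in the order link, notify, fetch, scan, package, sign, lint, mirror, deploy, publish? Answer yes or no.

no

The constraints require package before link, but in the proposed sequence link appears ahead of package. That one violation is enough.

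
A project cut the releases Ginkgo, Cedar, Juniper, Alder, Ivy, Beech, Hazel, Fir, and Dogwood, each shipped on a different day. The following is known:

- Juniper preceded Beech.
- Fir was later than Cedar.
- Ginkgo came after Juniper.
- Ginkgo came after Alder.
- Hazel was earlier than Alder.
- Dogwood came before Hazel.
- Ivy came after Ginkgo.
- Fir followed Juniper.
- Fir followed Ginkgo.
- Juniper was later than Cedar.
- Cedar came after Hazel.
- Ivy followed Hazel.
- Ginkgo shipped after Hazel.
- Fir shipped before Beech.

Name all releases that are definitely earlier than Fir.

Alder, Cedar, Dogwood, Ginkgo, Hazel, Juniper

Directly stated before Fir: Cedar, Ginkgo, and Juniper.
Alder reaches Fir via Alder → Ginkgo → Fir.
Dogwood reaches Fir via Dogwood → Hazel → Cedar → Fir.
Hazel reaches Fir via Hazel → Cedar → Fir.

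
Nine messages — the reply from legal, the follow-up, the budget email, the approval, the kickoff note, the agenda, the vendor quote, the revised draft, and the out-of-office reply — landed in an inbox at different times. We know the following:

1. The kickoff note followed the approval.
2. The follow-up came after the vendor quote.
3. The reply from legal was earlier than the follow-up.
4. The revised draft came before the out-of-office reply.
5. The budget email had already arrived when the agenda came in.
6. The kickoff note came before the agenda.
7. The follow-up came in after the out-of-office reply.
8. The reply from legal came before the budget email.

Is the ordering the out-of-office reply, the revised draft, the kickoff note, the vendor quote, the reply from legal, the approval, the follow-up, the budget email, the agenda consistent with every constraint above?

The constraints require the revised draft before the out-of-office reply, but in the proposed sequence the out-of-office reply appears ahead of the revised draft. That one violation is enough.

no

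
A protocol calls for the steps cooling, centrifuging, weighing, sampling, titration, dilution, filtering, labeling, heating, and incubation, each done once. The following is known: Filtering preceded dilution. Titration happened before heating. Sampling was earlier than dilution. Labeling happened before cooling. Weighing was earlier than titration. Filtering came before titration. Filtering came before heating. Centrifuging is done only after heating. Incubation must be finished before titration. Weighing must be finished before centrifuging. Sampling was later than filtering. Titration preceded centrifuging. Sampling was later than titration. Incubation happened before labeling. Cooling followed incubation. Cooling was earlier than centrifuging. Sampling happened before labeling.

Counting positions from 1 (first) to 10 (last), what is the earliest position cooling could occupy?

7

Filtering, incubation, labeling, sampling, titration, and weighing must all come before cooling — 6 forced predecessors.
Nothing else is forced ahead of cooling, so its earliest slot is position 6 + 1 = 7.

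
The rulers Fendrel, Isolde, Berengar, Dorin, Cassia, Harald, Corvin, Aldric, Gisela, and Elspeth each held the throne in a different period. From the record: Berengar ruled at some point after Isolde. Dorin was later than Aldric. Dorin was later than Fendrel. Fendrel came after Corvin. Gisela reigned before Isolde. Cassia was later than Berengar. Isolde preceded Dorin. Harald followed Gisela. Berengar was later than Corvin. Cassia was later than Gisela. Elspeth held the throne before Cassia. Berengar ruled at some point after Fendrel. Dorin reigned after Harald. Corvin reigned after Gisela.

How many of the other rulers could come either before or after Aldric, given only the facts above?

8

Forced after Aldric: Dorin.
That leaves Berengar, Cassia, Corvin, Elspeth, Fendrel, Gisela, Harald, and Isolde with no forced order relative to Aldric — 8.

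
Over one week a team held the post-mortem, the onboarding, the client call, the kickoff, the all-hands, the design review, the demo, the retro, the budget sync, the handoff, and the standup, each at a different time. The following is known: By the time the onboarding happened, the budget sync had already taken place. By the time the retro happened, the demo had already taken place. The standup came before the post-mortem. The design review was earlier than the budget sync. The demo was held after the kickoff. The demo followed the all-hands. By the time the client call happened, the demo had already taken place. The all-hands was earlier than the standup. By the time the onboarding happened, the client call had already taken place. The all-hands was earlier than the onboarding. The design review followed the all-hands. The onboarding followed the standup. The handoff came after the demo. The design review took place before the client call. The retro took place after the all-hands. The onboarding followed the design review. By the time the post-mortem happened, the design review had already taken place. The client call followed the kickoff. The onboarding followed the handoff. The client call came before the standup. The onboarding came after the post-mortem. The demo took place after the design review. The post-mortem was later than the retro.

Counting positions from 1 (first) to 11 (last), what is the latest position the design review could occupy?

3

The design review must come before the budget sync, the client call, the demo, the handoff, the onboarding, the post-mortem, the retro, and the standup — 8 meetings forced after it.
Everything else can be placed before the design review in some valid order, so the design review can sit as late as position 11 − 8 = 3.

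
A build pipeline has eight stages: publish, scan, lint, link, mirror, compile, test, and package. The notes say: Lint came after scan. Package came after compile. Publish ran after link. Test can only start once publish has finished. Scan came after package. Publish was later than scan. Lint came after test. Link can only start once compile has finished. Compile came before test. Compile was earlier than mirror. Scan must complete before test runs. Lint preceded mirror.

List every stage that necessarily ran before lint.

compile, link, package, publish, scan, test

Directly stated before lint: scan and test.
Compile reaches lint via compile → test → lint.
Link reaches lint via link → publish → test → lint.
Package reaches lint via package → scan → lint.
Likewise publish reaches lint by chaining the stated constraints.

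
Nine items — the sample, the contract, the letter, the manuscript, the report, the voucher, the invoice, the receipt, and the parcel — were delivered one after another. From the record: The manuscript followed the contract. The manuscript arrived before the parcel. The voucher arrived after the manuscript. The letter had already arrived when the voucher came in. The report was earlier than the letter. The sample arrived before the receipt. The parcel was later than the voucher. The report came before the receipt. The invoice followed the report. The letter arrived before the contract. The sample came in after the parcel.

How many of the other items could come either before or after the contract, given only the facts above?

Forced before the contract: the letter and the report; forced after the contract: the manuscript, the parcel, the receipt, the sample, and the voucher.
That leaves the invoice with no forced order relative to the contract — 1.

1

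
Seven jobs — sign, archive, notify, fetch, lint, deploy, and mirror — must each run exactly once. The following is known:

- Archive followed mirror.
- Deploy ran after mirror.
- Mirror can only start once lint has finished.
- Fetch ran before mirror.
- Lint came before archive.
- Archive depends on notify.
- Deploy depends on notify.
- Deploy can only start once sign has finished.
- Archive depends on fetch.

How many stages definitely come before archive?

Directly stated before archive: fetch, lint, mirror, and notify.
No chain forces sign (or any of the others) ahead of archive.
That's fetch, lint, mirror, and notify — 4 in all.

4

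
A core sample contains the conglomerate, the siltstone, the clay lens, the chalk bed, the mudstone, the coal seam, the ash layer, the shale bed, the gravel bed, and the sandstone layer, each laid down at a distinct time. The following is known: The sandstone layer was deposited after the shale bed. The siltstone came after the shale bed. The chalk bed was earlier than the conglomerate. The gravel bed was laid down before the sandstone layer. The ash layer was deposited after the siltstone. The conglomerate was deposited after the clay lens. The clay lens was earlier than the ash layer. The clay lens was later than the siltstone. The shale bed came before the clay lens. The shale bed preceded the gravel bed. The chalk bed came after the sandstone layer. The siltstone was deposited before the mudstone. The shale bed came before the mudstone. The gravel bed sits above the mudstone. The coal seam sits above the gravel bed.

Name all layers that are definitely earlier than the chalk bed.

Directly stated before the chalk bed: the sandstone layer.
The gravel bed reaches the chalk bed via the gravel bed → the sandstone layer → the chalk bed.
The mudstone reaches the chalk bed via the mudstone → the gravel bed → the sandstone layer → the chalk bed.
The shale bed reaches the chalk bed via the shale bed → the sandstone layer → the chalk bed.
Likewise the siltstone reaches the chalk bed by chaining the stated constraints.
No chain forces the clay lens (or any of the others) ahead of the chalk bed.

the gravel bed, the mudstone, the sandstone layer, the shale bed, the siltstone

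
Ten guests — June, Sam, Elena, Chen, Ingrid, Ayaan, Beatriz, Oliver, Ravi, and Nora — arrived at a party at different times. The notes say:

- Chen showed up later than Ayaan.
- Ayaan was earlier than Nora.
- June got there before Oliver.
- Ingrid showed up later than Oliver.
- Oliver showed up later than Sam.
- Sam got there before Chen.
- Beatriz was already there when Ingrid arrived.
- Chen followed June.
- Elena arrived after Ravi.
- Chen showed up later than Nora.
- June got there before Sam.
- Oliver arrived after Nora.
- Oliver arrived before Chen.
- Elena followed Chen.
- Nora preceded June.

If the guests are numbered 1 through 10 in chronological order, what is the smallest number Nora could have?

2

Ayaan must come before Nora — 1 forced predecessor.
Nothing else is forced ahead of Nora, so their earliest slot is position 1 + 1 = 2.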